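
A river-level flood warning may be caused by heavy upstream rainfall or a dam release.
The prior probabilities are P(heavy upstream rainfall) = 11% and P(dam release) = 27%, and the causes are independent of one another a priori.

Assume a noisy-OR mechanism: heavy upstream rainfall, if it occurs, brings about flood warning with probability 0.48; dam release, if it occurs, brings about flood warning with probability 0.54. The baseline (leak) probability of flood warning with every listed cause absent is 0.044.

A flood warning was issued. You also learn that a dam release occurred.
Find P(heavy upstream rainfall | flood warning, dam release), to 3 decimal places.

P(heavy upstream rainfall | flood warning, dam release) ≈ 0.145

Under noisy-OR, P(flood warning | causes) = 1 − (1−0.044)·∏(1−qᵢ) over the active causes.
P(flood warning | dam release) = 0.56024·0.89 + 0.771325·0.11 = 0.498614 + 0.084846 = 0.583460
Of this, 0.084846 comes from 0.771325·0.11 (the heavy upstream rainfall=true cases).
So P(heavy upstream rainfall | flood warning, dam release) = 0.084846/0.583460 ≈ 0.145.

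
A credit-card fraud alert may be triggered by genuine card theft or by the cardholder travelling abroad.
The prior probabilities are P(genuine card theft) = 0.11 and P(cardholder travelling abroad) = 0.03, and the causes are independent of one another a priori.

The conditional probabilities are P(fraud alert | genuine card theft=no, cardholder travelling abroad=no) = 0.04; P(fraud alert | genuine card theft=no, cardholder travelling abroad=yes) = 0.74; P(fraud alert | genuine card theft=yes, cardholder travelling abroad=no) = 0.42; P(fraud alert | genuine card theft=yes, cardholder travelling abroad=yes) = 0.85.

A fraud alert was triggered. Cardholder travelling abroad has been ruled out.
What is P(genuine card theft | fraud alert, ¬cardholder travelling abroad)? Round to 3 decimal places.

Sum P(fraud alert|·) weighted by the priors over both values of genuine card theft:
  P(fraud alert | ¬cardholder travelling abroad) = 0.04×0.89 + 0.42×0.11
        = 0.035600 + 0.046200 = 0.081800
The terms with genuine card theft present sum to 0.046200, so
  P(genuine card theft | fraud alert, ¬cardholder travelling abroad) = 0.046200 / 0.081800 ≈ 0.565

P(genuine card theft | fraud alert, ¬cardholder travelling abroad) ≈ 0.565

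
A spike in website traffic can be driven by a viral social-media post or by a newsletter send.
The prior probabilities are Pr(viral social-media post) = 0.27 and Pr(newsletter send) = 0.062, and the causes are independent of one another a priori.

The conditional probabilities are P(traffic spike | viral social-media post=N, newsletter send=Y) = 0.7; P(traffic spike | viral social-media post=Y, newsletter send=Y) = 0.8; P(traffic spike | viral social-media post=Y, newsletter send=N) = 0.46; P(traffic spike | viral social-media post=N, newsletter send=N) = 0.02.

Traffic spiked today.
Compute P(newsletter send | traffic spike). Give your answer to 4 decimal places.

Sum P(traffic spike|·) weighted by the priors over the 4 (viral social-media post, newsletter send) configurations:
  P(traffic spike) = 0.02*0.73*0.938 + 0.7*0.73*0.062 + 0.46*0.27*0.938 + 0.8*0.27*0.062
        = 0.013695 + 0.031682 + 0.116500 + 0.013392 = 0.175269
Configurations with newsletter send contribute 0.045074, so
  P(newsletter send | traffic spike) = 0.045074 / 0.175269 ≈ 0.2572

P(newsletter send | traffic spike) ≈ 0.2572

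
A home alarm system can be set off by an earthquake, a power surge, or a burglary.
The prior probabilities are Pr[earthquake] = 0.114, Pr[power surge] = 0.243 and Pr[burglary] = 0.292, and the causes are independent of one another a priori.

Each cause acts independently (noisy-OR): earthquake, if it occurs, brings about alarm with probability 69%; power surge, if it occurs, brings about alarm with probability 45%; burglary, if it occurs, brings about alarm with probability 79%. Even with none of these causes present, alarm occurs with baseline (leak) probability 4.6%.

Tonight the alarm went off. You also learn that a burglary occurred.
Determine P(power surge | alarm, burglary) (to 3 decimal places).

Under noisy-OR, P(alarm | causes) = 1 − (1−0.046)·∏(1−qᵢ) over the active causes.
P(alarm | burglary) = 0.79966·0.886·0.757 + 0.889813·0.886·0.243 + 0.937895·0.114·0.757 + 0.965842·0.114·0.243 = 0.536334 + 0.191575 + 0.080938 + 0.026756 = 0.835603
Restricting to configurations with power surge present: 0.191575 + 0.026756 = 0.218331.
Hence the posterior is 0.218331/0.835603 ≈ 0.261.

P(power surge | alarm, burglary) ≈ 0.261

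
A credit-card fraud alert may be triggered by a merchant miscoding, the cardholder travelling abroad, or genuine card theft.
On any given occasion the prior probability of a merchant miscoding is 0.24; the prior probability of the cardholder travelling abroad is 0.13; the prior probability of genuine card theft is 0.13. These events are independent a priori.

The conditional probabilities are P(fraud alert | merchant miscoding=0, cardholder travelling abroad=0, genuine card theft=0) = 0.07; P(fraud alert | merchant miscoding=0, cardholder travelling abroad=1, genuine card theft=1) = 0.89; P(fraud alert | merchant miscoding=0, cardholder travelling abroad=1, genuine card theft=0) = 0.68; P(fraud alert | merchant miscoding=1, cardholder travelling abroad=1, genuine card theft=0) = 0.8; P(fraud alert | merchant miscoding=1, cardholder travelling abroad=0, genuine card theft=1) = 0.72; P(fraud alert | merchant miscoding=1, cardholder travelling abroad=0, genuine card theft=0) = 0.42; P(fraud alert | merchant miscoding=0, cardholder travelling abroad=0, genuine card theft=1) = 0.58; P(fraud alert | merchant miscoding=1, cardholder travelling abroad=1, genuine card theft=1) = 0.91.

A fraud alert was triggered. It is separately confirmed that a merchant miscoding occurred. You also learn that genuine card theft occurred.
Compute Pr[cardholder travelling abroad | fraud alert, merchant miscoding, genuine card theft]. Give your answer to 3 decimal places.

For the numerator, keep only cardholder travelling abroad=true terms: 0.91·0.13 = 0.118300
The normalizing constant is 0.72·0.87 + 0.91·0.13 = 0.744700
Posterior = 0.118300 / 0.744700 ≈ 0.159

Pr[cardholder travelling abroad | fraud alert, merchant miscoding, genuine card theft] ≈ 0.159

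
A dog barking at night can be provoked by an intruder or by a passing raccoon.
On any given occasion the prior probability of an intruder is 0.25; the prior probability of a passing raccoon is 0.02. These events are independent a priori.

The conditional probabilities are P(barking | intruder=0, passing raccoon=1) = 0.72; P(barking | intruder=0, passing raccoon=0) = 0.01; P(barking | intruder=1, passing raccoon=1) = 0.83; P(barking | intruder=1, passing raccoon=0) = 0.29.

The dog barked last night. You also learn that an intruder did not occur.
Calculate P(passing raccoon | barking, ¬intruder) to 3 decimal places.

P(passing raccoon | barking, ¬intruder) ≈ 0.595

P(barking | ¬intruder) = 0.01*0.98 + 0.72*0.02 = 0.009800 + 0.014400 = 0.024200
The passing raccoon-present share is 0.72*0.02 = 0.014400.
Hence the posterior is 0.014400/0.024200 ≈ 0.595.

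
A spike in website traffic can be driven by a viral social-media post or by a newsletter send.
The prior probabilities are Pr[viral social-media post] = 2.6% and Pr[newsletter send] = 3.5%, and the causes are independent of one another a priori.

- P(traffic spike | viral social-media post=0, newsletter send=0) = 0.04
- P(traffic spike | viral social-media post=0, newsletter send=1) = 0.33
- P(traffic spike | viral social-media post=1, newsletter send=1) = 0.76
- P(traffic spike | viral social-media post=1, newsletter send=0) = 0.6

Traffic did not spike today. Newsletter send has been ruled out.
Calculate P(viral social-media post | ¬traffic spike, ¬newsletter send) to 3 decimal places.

P(viral social-media post | ¬traffic spike, ¬newsletter send) ≈ 0.011

Sum P(¬traffic spike|·) weighted by the priors over both values of viral social-media post:
  P(¬traffic spike | ¬newsletter send) = 0.96·0.974 + 0.4·0.026
        = 0.935040 + 0.010400 = 0.945440
Configurations with viral social-media post contribute 0.010400, so
  P(viral social-media post | ¬traffic spike, ¬newsletter send) = 0.010400 / 0.945440 ≈ 0.011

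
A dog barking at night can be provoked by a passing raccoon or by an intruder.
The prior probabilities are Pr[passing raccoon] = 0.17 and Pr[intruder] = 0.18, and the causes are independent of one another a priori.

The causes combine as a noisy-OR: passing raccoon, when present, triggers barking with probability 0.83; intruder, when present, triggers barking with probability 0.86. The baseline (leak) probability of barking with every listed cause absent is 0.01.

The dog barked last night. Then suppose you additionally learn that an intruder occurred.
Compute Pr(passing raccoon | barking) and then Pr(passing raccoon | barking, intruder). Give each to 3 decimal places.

Pr(passing raccoon | barking) ≈ 0.518; Pr(passing raccoon | barking, intruder) ≈ 0.188

Under noisy-OR, P(barking | causes) = 1 − (1−0.01)·∏(1−qᵢ) over the active causes.
P(barking) = 0.01×0.83×0.82 + 0.8614×0.83×0.18 + 0.8317×0.17×0.82 + 0.976438×0.17×0.18 = 0.006806 + 0.128693 + 0.115939 + 0.029879 = 0.281317
Of this, 0.145818 comes from 0.115939 + 0.029879 (the passing raccoon=true cases).
So P(passing raccoon | barking) = 0.145818/0.281317 ≈ 0.518.

With the extra evidence:
For the numerator, keep only passing raccoon=true terms: 0.976438*0.17 = 0.165994
The normalizing constant is 0.8614*0.83 + 0.976438*0.17 = 0.880956
Posterior = 0.165994 / 0.880956 ≈ 0.188
The drop from 0.518 to 0.188 is the explaining-away (discounting) effect.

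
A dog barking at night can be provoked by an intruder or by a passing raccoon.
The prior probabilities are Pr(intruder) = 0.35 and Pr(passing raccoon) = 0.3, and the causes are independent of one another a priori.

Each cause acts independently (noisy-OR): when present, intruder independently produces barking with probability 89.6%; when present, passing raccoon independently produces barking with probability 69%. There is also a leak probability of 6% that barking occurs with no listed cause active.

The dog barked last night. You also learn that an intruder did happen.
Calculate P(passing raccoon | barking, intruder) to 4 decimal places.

Under noisy-OR, P(barking | causes) = 1 − (1−0.06)·∏(1−qᵢ) over the active causes.
Numerator (weight on configurations with passing raccoon): 0.969694·0.3 = 0.290908
Denominator P(barking | intruder): 0.90224·0.7 + 0.969694·0.3 = 0.922476
P(passing raccoon | barking, intruder) = 0.290908/0.922476 ≈ 0.3154

P(passing raccoon | barking, intruder) ≈ 0.3154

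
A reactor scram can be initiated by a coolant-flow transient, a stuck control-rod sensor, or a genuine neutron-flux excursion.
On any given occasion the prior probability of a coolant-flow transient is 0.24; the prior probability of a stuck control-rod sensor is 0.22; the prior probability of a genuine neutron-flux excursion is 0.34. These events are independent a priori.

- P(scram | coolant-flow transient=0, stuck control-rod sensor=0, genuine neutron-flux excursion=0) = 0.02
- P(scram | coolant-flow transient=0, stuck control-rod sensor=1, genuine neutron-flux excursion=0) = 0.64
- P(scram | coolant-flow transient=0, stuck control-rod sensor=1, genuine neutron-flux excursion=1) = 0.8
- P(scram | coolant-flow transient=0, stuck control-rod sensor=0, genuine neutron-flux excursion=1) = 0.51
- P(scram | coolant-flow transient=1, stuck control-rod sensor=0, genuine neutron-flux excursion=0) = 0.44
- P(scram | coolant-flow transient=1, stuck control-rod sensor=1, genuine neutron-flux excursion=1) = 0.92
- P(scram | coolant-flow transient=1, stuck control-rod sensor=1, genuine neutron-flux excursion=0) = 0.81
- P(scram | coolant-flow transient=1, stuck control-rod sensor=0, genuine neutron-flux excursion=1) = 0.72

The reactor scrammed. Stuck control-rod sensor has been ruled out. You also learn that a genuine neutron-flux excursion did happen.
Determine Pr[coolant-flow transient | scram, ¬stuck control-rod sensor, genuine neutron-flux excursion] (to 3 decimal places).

Pr[coolant-flow transient | scram, ¬stuck control-rod sensor, genuine neutron-flux excursion] ≈ 0.308

Enumerate both values of coolant-flow transient and weight by the priors:
  P(scram | ¬stuck control-rod sensor, genuine neutron-flux excursion) = 0.51×0.76 + 0.72×0.24
        = 0.387600 + 0.172800 = 0.560400
The terms with coolant-flow transient present sum to 0.172800, so
  P(coolant-flow transient | scram, ¬stuck control-rod sensor, genuine neutron-flux excursion) = 0.172800 / 0.560400 ≈ 0.308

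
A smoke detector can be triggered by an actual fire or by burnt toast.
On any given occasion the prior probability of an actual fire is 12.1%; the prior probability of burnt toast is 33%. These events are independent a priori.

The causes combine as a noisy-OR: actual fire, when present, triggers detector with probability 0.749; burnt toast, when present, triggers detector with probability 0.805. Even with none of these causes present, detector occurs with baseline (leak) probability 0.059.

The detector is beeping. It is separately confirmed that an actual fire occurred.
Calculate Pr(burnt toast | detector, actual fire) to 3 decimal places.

Pr(burnt toast | detector, actual fire) ≈ 0.381

Under noisy-OR, P(detector | causes) = 1 − (1−0.059)·∏(1−qᵢ) over the active causes.
P(detector | actual fire) = 0.763809×0.67 + 0.953943×0.33 = 0.511752 + 0.314801 = 0.826553
The burnt toast-present share is 0.953943×0.33 = 0.314801.
So P(burnt toast | detector, actual fire) = 0.314801/0.826553 ≈ 0.381.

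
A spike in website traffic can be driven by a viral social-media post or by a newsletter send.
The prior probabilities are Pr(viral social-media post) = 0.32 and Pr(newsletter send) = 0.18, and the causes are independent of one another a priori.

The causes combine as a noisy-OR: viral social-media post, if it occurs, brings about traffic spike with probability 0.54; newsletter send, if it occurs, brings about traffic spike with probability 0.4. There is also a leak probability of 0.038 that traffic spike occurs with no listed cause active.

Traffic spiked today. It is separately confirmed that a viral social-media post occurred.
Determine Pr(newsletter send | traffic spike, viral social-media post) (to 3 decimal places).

Pr(newsletter send | traffic spike, viral social-media post) ≈ 0.224

Under noisy-OR, P(traffic spike | causes) = 1 − (1−0.038)·∏(1−qᵢ) over the active causes.
Weight on newsletter send=true, given the evidence: 0.734488*0.18 = 0.132208
Denominator P(traffic spike | viral social-media post): 0.55748*0.82 + 0.734488*0.18 = 0.589342
P(newsletter send | traffic spike, viral social-media post) = 0.132208/0.589342 ≈ 0.224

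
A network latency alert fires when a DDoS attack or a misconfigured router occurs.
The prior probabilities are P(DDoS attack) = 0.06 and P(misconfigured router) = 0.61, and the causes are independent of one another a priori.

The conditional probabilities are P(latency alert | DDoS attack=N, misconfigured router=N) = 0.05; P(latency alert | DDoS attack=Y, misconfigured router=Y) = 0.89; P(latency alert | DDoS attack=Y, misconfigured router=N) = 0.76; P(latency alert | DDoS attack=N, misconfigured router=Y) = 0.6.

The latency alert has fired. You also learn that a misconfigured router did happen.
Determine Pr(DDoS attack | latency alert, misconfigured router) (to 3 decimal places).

Pr(DDoS attack | latency alert, misconfigured router) ≈ 0.086

P(latency alert | misconfigured router) = 0.6*0.94 + 0.89*0.06 = 0.564000 + 0.053400 = 0.617400
The DDoS attack-present share is 0.89*0.06 = 0.053400.
P(DDoS attack | latency alert, misconfigured router) = 0.053400 / 0.617400 ≈ 0.086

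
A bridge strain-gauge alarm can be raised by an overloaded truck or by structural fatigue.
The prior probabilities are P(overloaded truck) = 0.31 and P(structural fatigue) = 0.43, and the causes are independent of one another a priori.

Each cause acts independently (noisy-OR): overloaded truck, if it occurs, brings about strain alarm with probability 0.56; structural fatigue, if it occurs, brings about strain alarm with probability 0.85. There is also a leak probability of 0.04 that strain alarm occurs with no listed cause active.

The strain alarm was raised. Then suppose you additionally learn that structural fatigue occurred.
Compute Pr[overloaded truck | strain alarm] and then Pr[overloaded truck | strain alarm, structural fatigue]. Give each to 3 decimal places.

Under noisy-OR, P(strain alarm | causes) = 1 − (1−0.04)·∏(1−qᵢ) over the active causes.
P(strain alarm) = 0.04×0.69×0.57 + 0.856×0.69×0.43 + 0.5776×0.31×0.57 + 0.93664×0.31×0.43 = 0.015732 + 0.253975 + 0.102062 + 0.124854 = 0.496623
The overloaded truck-present share is 0.102062 + 0.124854 = 0.226916.
So P(overloaded truck | strain alarm) = 0.226916/0.496623 ≈ 0.457.

With the extra evidence:
P(strain alarm | structural fatigue) = 0.856·0.69 + 0.93664·0.31 = 0.590640 + 0.290358 = 0.880998
The overloaded truck-present share is 0.93664·0.31 = 0.290358.
P(overloaded truck | strain alarm, structural fatigue) = 0.290358 / 0.880998 ≈ 0.330

Pr[overloaded truck | strain alarm] ≈ 0.457; Pr[overloaded truck | strain alarm, structural fatigue] ≈ 0.330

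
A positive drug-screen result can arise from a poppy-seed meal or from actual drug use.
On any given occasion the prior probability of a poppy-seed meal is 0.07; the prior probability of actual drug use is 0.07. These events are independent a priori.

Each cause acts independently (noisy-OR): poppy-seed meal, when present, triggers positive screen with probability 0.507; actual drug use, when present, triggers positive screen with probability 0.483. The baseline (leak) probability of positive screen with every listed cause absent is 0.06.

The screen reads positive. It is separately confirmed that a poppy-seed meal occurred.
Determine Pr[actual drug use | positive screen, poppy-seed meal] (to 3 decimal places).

Pr[actual drug use | positive screen, poppy-seed meal] ≈ 0.096

Under noisy-OR, P(positive screen | causes) = 1 − (1−0.06)·∏(1−qᵢ) over the active causes.
Sum P(positive screen|·) weighted by the priors over both values of actual drug use:
  P(positive screen | poppy-seed meal) = 0.53658*0.93 + 0.760412*0.07
        = 0.499019 + 0.053229 = 0.552248
The terms with actual drug use present sum to 0.053229, so
  P(actual drug use | positive screen, poppy-seed meal) = 0.053229 / 0.552248 ≈ 0.096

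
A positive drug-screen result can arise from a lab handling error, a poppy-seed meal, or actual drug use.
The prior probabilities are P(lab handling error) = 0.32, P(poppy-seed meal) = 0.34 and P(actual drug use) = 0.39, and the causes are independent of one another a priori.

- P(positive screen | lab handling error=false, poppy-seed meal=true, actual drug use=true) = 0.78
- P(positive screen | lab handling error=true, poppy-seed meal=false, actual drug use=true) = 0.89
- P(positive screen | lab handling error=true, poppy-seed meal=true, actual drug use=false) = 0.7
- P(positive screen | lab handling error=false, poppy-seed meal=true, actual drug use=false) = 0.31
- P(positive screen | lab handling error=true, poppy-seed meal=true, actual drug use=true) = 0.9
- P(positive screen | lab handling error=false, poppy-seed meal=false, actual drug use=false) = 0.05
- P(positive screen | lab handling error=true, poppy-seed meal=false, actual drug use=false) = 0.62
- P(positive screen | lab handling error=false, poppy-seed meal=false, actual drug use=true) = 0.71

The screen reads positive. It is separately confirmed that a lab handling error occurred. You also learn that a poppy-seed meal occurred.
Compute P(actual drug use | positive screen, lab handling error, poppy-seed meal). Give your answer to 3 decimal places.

Sum P(positive screen|·) weighted by the priors over both values of actual drug use:
  P(positive screen | lab handling error, poppy-seed meal) = 0.7×0.61 + 0.9×0.39
        = 0.427000 + 0.351000 = 0.778000
Configurations with actual drug use contribute 0.351000, so
  P(actual drug use | positive screen, lab handling error, poppy-seed meal) = 0.351000 / 0.778000 ≈ 0.451

P(actual drug use | positive screen, lab handling error, poppy-seed meal) ≈ 0.451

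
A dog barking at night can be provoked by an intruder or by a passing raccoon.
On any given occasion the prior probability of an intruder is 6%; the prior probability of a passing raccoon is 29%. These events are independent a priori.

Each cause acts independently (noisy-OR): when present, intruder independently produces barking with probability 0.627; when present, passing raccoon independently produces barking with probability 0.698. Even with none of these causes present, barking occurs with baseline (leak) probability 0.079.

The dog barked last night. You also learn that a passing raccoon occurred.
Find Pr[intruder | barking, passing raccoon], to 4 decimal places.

Pr[intruder | barking, passing raccoon] ≈ 0.0734

Under noisy-OR, P(barking | causes) = 1 − (1−0.079)·∏(1−qᵢ) over the active causes.
Weight on intruder=true, given the evidence: 0.896253·0.06 = 0.053775
Denominator P(barking | passing raccoon): 0.721858·0.94 + 0.896253·0.06 = 0.732322
Posterior = 0.053775 / 0.732322 ≈ 0.0734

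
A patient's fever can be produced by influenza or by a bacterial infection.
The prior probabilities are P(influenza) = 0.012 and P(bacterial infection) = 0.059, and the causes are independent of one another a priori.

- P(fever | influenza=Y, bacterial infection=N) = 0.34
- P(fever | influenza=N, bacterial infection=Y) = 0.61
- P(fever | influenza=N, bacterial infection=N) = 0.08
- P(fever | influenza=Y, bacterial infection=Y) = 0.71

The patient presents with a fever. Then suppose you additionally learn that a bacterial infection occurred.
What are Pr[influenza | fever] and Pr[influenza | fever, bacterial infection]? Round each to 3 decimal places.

Pr[influenza | fever] ≈ 0.038; Pr[influenza | fever, bacterial infection] ≈ 0.014

P(fever) = 0.08×0.988×0.941 + 0.61×0.988×0.059 + 0.34×0.012×0.941 + 0.71×0.012×0.059 = 0.074377 + 0.035558 + 0.003839 + 0.000503 = 0.114277
Restricting to configurations with influenza present: 0.003839 + 0.000503 = 0.004342.
Hence the posterior is 0.004342/0.114277 ≈ 0.038.

Now also conditioning on bacterial infection=true:
P(fever | bacterial infection) = 0.61×0.988 + 0.71×0.012 = 0.602680 + 0.008520 = 0.611200
Restricting to configurations with influenza present: 0.71×0.012 = 0.008520.
Hence the posterior is 0.008520/0.611200 ≈ 0.014.
This is intercausal reasoning (explaining away): once bacterial infection accounts for the fever, influenza becomes less likely.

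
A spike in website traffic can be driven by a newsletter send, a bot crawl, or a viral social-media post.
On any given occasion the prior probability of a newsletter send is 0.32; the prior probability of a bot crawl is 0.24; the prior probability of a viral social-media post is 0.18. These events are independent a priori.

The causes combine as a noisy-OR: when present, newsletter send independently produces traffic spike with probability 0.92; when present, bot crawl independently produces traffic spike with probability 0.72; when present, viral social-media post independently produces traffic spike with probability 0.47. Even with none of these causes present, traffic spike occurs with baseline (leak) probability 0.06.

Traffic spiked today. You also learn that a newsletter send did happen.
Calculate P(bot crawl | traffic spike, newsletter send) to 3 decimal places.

P(bot crawl | traffic spike, newsletter send) ≈ 0.250

Under noisy-OR, P(traffic spike | causes) = 1 − (1−0.06)·∏(1−qᵢ) over the active causes.
By total probability over the 4 (bot crawl, viral social-media post) configurations:
  P(traffic spike | newsletter send) = 0.9248·0.76·0.82 + 0.960144·0.76·0.18 + 0.978944·0.24·0.82 + 0.98884·0.24·0.18
        = 0.576335 + 0.131348 + 0.192656 + 0.042718 = 0.943057
The terms with bot crawl present sum to 0.235374, so
  P(bot crawl | traffic spike, newsletter send) = 0.235374 / 0.943057 ≈ 0.250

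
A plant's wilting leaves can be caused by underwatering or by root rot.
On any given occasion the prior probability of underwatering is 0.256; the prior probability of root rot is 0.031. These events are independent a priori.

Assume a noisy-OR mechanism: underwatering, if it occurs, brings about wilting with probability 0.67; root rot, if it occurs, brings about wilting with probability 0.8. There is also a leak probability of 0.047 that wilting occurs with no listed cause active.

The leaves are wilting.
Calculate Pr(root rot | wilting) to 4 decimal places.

Pr(root rot | wilting) ≈ 0.1135

Under noisy-OR, P(wilting | causes) = 1 − (1−0.047)·∏(1−qᵢ) over the active causes.
By total probability over the 4 (underwatering, root rot) configurations:
  P(wilting) = 0.047·0.744·0.969 + 0.8094·0.744·0.031 + 0.68551·0.256·0.969 + 0.937102·0.256·0.031
        = 0.033884 + 0.018668 + 0.170050 + 0.007437 = 0.230039
Configurations with root rot contribute 0.026105, so
  P(root rot | wilting) = 0.026105 / 0.230039 ≈ 0.1135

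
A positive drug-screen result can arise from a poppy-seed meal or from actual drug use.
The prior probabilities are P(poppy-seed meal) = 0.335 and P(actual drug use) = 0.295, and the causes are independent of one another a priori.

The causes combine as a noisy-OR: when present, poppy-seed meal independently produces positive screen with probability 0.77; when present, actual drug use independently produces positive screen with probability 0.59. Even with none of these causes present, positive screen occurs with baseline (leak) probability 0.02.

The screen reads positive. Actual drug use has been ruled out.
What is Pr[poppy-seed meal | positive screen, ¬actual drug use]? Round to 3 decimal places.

Under noisy-OR, P(positive screen | causes) = 1 − (1−0.02)·∏(1−qᵢ) over the active causes.
Enumerate both values of poppy-seed meal and weight by the priors:
  P(positive screen | ¬actual drug use) = 0.02·0.665 + 0.7746·0.335
        = 0.013300 + 0.259491 = 0.272791
Configurations with poppy-seed meal contribute 0.259491, so
  P(poppy-seed meal | positive screen, ¬actual drug use) = 0.259491 / 0.272791 ≈ 0.951

Pr[poppy-seed meal | positive screen, ¬actual drug use] ≈ 0.951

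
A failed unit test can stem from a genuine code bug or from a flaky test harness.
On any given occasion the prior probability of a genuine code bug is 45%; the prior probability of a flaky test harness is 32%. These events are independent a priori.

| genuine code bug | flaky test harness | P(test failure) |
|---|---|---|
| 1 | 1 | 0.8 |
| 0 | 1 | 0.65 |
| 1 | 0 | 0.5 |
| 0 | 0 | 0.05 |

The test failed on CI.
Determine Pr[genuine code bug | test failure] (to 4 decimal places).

Pr[genuine code bug | test failure] ≈ 0.6683

Enumerate the 4 (genuine code bug, flaky test harness) configurations and weight by the priors:
  P(test failure) = 0.05*0.55*0.68 + 0.65*0.55*0.32 + 0.5*0.45*0.68 + 0.8*0.45*0.32
        = 0.018700 + 0.114400 + 0.153000 + 0.115200 = 0.401300
Keeping only the genuine code bug-present terms gives 0.268200, so
  P(genuine code bug | test failure) = 0.268200 / 0.401300 ≈ 0.6683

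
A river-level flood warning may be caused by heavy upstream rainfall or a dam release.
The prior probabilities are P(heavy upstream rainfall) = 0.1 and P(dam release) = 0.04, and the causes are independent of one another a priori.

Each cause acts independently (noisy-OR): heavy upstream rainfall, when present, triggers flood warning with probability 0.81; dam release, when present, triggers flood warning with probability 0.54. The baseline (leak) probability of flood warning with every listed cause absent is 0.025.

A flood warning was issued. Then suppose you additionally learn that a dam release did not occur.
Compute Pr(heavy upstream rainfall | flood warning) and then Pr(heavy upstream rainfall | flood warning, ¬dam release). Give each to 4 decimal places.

Under noisy-OR, P(flood warning | causes) = 1 − (1−0.025)·∏(1−qᵢ) over the active causes.
Enumerate the 4 (heavy upstream rainfall, dam release) configurations and weight by the priors:
  P(flood warning) = 0.025*0.9*0.96 + 0.5515*0.9*0.04 + 0.81475*0.1*0.96 + 0.914785*0.1*0.04
        = 0.021600 + 0.019854 + 0.078216 + 0.003659 = 0.123329
The terms with heavy upstream rainfall present sum to 0.081875, so
  P(heavy upstream rainfall | flood warning) = 0.081875 / 0.123329 ≈ 0.6639

With the extra evidence:
P(flood warning | ¬dam release) = 0.025*0.9 + 0.81475*0.1 = 0.022500 + 0.081475 = 0.103975
The heavy upstream rainfall-present share is 0.81475*0.1 = 0.081475.
So P(heavy upstream rainfall | flood warning, ¬dam release) = 0.081475/0.103975 ≈ 0.7836.

Pr(heavy upstream rainfall | flood warning) ≈ 0.6639; Pr(heavy upstream rainfall | flood warning, ¬dam release) ≈ 0.7836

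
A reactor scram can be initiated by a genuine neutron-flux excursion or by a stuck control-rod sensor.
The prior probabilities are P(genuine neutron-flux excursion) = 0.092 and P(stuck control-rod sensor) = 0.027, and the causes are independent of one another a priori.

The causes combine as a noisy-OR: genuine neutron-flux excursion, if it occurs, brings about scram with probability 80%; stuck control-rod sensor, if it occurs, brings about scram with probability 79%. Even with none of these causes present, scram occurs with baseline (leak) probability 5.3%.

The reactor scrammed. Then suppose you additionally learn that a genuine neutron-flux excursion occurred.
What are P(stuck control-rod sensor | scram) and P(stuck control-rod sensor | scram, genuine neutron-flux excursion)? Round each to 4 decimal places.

P(stuck control-rod sensor | scram) ≈ 0.1558; P(stuck control-rod sensor | scram, genuine neutron-flux excursion) ≈ 0.0318

Under noisy-OR, P(scram | causes) = 1 − (1−0.053)·∏(1−qᵢ) over the active causes.
Weight on stuck control-rod sensor=true, given the evidence: 0.019641 + 0.002385 = 0.022026
Normalizer over all consistent configurations: 0.053*0.908*0.973 + 0.80113*0.908*0.027 + 0.8106*0.092*0.973 + 0.960226*0.092*0.027 = 0.141413
Posterior = 0.022026 / 0.141413 ≈ 0.1558

With the extra evidence:
For the numerator, keep only stuck control-rod sensor=true terms: 0.960226·0.027 = 0.025926
The normalizing constant is 0.8106·0.973 + 0.960226·0.027 = 0.814640
P(stuck control-rod sensor | scram, genuine neutron-flux excursion) = 0.025926/0.814640 ≈ 0.0318
This is intercausal reasoning (explaining away): once genuine neutron-flux excursion accounts for the scram, stuck control-rod sensor becomes less likely.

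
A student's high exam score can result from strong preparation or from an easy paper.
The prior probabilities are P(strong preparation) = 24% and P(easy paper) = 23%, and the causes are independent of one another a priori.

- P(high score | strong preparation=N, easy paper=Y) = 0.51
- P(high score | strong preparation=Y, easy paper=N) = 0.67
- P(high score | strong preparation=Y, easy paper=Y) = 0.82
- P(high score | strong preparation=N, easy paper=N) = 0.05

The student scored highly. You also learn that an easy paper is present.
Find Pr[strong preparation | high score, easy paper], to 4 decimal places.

Enumerate both values of strong preparation and weight by the priors:
  P(high score | easy paper) = 0.51×0.76 + 0.82×0.24
        = 0.387600 + 0.196800 = 0.584400
Configurations with strong preparation contribute 0.196800, so
  P(strong preparation | high score, easy paper) = 0.196800 / 0.584400 ≈ 0.3368

Pr[strong preparation | high score, easy paper] ≈ 0.3368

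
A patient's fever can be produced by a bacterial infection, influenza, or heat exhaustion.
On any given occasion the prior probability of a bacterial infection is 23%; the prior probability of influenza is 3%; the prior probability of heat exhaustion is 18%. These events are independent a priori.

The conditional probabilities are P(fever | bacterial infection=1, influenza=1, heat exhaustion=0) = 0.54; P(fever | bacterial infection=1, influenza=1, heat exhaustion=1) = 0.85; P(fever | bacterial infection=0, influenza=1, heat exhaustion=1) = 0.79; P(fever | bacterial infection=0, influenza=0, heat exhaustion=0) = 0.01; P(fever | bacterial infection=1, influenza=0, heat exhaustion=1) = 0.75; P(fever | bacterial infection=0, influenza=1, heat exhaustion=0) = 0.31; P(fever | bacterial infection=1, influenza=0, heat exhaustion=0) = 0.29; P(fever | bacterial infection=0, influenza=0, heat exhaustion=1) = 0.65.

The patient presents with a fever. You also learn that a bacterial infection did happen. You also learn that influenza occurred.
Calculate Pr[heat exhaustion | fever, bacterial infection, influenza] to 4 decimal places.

Pr[heat exhaustion | fever, bacterial infection, influenza] ≈ 0.2568

P(fever | bacterial infection, influenza) = 0.54*0.82 + 0.85*0.18 = 0.442800 + 0.153000 = 0.595800
Of this, 0.153000 comes from 0.85*0.18 (the heat exhaustion=true cases).
So P(heat exhaustion | fever, bacterial infection, influenza) = 0.153000/0.595800 ≈ 0.2568.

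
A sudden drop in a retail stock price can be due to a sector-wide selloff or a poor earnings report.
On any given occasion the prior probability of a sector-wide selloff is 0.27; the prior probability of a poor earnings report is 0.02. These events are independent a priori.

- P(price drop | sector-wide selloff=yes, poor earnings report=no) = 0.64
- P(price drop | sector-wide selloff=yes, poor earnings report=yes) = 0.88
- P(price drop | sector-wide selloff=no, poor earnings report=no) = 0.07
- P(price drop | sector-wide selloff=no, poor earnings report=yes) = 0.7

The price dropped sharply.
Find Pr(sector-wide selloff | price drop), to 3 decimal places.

P(price drop) = 0.07×0.73×0.98 + 0.7×0.73×0.02 + 0.64×0.27×0.98 + 0.88×0.27×0.02 = 0.050078 + 0.010220 + 0.169344 + 0.004752 = 0.234394
The sector-wide selloff-present share is 0.169344 + 0.004752 = 0.174096.
So P(sector-wide selloff | price drop) = 0.174096/0.234394 ≈ 0.743.

Pr(sector-wide selloff | price drop) ≈ 0.743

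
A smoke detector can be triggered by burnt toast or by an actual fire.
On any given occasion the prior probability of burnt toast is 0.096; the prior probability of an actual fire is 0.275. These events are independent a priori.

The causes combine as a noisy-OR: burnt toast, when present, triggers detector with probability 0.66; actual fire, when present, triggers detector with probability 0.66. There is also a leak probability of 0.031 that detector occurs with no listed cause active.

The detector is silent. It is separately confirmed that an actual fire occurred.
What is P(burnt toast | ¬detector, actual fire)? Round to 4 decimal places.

Under noisy-OR, P(detector | causes) = 1 − (1−0.031)·∏(1−qᵢ) over the active causes.
Enumerate both values of burnt toast and weight by the priors:
  P(¬detector | actual fire) = 0.32946×0.904 + 0.112016×0.096
        = 0.297832 + 0.010754 = 0.308586
Configurations with burnt toast contribute 0.010754, so
  P(burnt toast | ¬detector, actual fire) = 0.010754 / 0.308586 ≈ 0.0348

P(burnt toast | ¬detector, actual fire) ≈ 0.0348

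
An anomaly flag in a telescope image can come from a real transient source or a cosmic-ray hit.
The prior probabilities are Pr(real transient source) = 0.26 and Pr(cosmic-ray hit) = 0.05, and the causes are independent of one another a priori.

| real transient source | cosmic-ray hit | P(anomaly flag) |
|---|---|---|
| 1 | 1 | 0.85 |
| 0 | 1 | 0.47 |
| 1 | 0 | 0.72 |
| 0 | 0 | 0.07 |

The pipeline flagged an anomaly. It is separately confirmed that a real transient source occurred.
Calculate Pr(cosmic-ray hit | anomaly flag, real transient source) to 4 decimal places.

P(anomaly flag | real transient source) = 0.72×0.95 + 0.85×0.05 = 0.684000 + 0.042500 = 0.726500
The cosmic-ray hit-present share is 0.85×0.05 = 0.042500.
P(cosmic-ray hit | anomaly flag, real transient source) = 0.042500 / 0.726500 ≈ 0.0585

Pr(cosmic-ray hit | anomaly flag, real transient source) ≈ 0.0585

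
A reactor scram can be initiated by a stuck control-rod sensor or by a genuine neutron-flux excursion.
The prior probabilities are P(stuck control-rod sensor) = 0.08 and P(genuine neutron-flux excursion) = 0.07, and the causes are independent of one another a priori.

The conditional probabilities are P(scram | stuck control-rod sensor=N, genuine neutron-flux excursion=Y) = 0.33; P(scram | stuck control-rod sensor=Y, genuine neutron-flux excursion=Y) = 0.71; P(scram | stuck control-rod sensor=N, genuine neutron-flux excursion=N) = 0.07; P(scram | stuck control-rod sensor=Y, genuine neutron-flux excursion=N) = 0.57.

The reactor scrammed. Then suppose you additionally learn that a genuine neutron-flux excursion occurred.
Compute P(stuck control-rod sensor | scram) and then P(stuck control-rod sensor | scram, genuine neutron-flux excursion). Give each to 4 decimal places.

P(stuck control-rod sensor | scram) ≈ 0.3637; P(stuck control-rod sensor | scram, genuine neutron-flux excursion) ≈ 0.1576

P(scram) = 0.07·0.92·0.93 + 0.33·0.92·0.07 + 0.57·0.08·0.93 + 0.71·0.08·0.07 = 0.059892 + 0.021252 + 0.042408 + 0.003976 = 0.127528
The stuck control-rod sensor-present share is 0.042408 + 0.003976 = 0.046384.
P(stuck control-rod sensor | scram) = 0.046384 / 0.127528 ≈ 0.3637

Now condition on the additional information:
Sum P(scram|·) weighted by the priors over both values of stuck control-rod sensor:
  P(scram | genuine neutron-flux excursion) = 0.33·0.92 + 0.71·0.08
        = 0.303600 + 0.056800 = 0.360400
Keeping only the stuck control-rod sensor-present terms gives 0.056800, so
  P(stuck control-rod sensor | scram, genuine neutron-flux excursion) = 0.056800 / 0.360400 ≈ 0.1576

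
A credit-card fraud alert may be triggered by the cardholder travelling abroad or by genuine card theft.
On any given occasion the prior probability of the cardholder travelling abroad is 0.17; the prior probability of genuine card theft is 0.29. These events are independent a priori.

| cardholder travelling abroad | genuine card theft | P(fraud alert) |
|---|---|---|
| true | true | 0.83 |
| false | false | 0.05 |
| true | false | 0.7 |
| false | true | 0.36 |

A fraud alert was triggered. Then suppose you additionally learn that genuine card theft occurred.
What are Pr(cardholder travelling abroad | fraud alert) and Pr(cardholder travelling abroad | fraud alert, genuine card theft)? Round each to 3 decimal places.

P(fraud alert) = 0.05·0.83·0.71 + 0.36·0.83·0.29 + 0.7·0.17·0.71 + 0.83·0.17·0.29 = 0.029465 + 0.086652 + 0.084490 + 0.040919 = 0.241526
The cardholder travelling abroad-present share is 0.084490 + 0.040919 = 0.125409.
So P(cardholder travelling abroad | fraud alert) = 0.125409/0.241526 ≈ 0.519.

Now also conditioning on genuine card theft=true:
P(fraud alert | genuine card theft) = 0.36·0.83 + 0.83·0.17 = 0.298800 + 0.141100 = 0.439900
The cardholder travelling abroad-present share is 0.83·0.17 = 0.141100.
P(cardholder travelling abroad | fraud alert, genuine card theft) = 0.141100 / 0.439900 ≈ 0.321
The drop from 0.519 to 0.321 is the explaining-away (discounting) effect.

Pr(cardholder travelling abroad | fraud alert) ≈ 0.519; Pr(cardholder travelling abroad | fraud alert, genuine card theft) ≈ 0.321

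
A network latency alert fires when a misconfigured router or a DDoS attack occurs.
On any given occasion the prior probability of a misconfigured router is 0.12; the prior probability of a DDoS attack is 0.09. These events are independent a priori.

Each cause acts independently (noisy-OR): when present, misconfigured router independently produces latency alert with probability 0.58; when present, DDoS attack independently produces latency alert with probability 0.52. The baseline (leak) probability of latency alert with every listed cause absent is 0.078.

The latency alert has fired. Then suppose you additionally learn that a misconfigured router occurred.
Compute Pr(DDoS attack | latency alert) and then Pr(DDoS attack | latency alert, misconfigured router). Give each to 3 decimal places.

Pr(DDoS attack | latency alert) ≈ 0.290; Pr(DDoS attack | latency alert, misconfigured router) ≈ 0.116

Under noisy-OR, P(latency alert | causes) = 1 − (1−0.078)·∏(1−qᵢ) over the active causes.
Enumerate the 4 (misconfigured router, DDoS attack) configurations and weight by the priors:
  P(latency alert) = 0.078·0.88·0.91 + 0.55744·0.88·0.09 + 0.61276·0.12·0.91 + 0.814125·0.12·0.09
        = 0.062462 + 0.044149 + 0.066913 + 0.008793 = 0.182317
Keeping only the DDoS attack-present terms gives 0.052942, so
  P(DDoS attack | latency alert) = 0.052942 / 0.182317 ≈ 0.290

Now condition on the additional information:
By total probability over both values of DDoS attack:
  P(latency alert | misconfigured router) = 0.61276×0.91 + 0.814125×0.09
        = 0.557612 + 0.073271 = 0.630883
Keeping only the DDoS attack-present terms gives 0.073271, so
  P(DDoS attack | latency alert, misconfigured router) = 0.073271 / 0.630883 ≈ 0.116
The drop from 0.290 to 0.116 is the explaining-away (discounting) effect.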